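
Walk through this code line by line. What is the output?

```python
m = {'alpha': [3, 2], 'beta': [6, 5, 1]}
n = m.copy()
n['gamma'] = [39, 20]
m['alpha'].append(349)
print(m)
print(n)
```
{'alpha': [3, 2, 349], 'beta': [6, 5, 1]}
{'alpha': [3, 2, 349], 'beta': [6, 5, 1], 'gamma': [39, 20]}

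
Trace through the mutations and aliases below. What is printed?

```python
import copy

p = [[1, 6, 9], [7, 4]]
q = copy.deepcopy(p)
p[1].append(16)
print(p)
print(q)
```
[[1, 6, 9], [7, 4, 16]]
[[1, 6, 9], [7, 4]]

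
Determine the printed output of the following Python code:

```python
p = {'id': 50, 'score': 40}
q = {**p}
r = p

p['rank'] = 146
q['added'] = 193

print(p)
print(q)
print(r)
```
{'id': 50, 'score': 40, 'rank': 146}
{'id': 50, 'score': 40, 'added': 193}
{'id': 50, 'score': 40, 'rank': 146}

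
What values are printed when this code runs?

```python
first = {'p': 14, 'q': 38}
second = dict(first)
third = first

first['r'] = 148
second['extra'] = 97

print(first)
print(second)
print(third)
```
{'p': 14, 'q': 38, 'r': 148}
{'p': 14, 'q': 38, 'extra': 97}
{'p': 14, 'q': 38, 'r': 148}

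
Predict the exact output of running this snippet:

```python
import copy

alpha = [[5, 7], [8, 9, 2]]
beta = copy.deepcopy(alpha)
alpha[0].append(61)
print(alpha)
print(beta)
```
[[5, 7, 61], [8, 9, 2]]
[[5, 7], [8, 9, 2]]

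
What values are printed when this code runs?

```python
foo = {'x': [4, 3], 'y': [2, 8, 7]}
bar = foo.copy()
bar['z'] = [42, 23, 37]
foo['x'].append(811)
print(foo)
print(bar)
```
{'x': [4, 3, 811], 'y': [2, 8, 7]}
{'x': [4, 3, 811], 'y': [2, 8, 7], 'z': [42, 23, 37]}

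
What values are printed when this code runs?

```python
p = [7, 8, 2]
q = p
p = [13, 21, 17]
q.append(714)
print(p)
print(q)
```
[13, 21, 17]
[7, 8, 2, 714]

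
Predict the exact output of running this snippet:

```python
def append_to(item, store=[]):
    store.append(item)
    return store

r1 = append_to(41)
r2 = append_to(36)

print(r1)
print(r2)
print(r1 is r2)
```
[41, 36]
[41, 36]
True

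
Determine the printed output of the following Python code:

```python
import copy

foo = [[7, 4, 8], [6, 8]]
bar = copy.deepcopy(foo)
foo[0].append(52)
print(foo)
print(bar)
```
[[7, 4, 8, 52], [6, 8]]
[[7, 4, 8], [6, 8]]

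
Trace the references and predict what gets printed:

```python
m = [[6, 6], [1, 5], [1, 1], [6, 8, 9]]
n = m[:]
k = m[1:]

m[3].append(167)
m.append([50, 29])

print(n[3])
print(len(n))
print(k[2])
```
[6, 8, 9, 167]
4
[6, 8, 9, 167]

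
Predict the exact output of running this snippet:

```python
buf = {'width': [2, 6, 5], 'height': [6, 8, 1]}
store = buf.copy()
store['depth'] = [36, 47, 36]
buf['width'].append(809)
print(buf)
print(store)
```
{'width': [2, 6, 5, 809], 'height': [6, 8, 1]}
{'width': [2, 6, 5, 809], 'height': [6, 8, 1], 'depth': [36, 47, 36]}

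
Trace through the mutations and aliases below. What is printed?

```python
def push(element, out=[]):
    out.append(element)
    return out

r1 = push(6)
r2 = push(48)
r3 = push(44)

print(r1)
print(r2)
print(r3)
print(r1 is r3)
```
[6, 48, 44]
[6, 48, 44]
[6, 48, 44]
True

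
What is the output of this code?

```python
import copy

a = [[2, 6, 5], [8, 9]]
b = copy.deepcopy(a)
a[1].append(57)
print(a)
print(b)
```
[[2, 6, 5], [8, 9, 57]]
[[2, 6, 5], [8, 9]]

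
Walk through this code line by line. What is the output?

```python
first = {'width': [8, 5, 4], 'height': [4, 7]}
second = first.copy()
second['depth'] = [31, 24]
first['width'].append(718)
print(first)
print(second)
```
{'width': [8, 5, 4, 718], 'height': [4, 7]}
{'width': [8, 5, 4, 718], 'height': [4, 7], 'depth': [31, 24]}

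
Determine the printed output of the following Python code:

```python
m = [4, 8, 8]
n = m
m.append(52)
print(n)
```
[4, 8, 8, 52]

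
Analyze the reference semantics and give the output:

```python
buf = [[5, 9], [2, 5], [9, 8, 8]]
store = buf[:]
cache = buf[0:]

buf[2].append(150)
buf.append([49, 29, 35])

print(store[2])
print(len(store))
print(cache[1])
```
[9, 8, 8, 150]
3
[2, 5]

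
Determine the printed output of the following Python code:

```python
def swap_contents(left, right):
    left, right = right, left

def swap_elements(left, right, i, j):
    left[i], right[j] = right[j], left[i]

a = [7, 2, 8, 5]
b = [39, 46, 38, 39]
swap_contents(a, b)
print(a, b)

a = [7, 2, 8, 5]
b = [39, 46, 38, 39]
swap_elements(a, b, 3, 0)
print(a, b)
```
[7, 2, 8, 5] [39, 46, 38, 39]
[7, 2, 8, 39] [5, 46, 38, 39]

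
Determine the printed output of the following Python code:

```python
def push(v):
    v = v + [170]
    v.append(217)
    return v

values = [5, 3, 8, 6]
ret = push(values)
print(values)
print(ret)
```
[5, 3, 8, 6]
[5, 3, 8, 6, 170, 217]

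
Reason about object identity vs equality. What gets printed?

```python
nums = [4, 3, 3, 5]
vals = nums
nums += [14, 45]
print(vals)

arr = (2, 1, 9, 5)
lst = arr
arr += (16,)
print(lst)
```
[4, 3, 3, 5, 14, 45]
(2, 1, 9, 5)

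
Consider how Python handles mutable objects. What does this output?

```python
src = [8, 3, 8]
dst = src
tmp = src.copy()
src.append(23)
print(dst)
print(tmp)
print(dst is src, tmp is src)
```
[8, 3, 8, 23]
[8, 3, 8]
True False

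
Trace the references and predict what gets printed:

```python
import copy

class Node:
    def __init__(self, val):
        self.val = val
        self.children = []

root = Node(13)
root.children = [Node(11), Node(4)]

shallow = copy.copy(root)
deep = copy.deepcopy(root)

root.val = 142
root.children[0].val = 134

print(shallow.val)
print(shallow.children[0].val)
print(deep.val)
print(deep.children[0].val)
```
13
134
13
11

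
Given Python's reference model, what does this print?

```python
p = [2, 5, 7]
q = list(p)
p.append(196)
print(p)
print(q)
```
[2, 5, 7, 196]
[2, 5, 7]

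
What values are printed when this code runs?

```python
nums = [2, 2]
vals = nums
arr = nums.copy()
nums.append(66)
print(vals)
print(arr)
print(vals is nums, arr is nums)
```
[2, 2, 66]
[2, 2]
True False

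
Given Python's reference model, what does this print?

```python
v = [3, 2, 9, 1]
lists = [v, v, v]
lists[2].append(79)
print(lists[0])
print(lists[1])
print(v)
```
[3, 2, 9, 1, 79]
[3, 2, 9, 1, 79]
[3, 2, 9, 1, 79]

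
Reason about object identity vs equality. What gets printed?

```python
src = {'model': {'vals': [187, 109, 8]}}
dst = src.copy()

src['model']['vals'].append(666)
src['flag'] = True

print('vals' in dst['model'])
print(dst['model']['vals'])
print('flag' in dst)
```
True
[187, 109, 8, 666]
False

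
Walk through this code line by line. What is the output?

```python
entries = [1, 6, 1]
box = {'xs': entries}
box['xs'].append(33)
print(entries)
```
[1, 6, 1, 33]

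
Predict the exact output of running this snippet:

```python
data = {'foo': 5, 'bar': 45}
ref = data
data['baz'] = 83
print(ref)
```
{'foo': 5, 'bar': 45, 'baz': 83}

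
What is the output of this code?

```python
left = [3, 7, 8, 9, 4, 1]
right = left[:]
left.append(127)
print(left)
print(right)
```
[3, 7, 8, 9, 4, 1, 127]
[3, 7, 8, 9, 4, 1]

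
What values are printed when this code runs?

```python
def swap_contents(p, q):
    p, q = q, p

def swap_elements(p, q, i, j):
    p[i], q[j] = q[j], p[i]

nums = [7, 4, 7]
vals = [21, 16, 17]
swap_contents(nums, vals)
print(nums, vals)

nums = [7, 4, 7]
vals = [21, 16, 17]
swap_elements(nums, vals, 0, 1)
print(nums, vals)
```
[7, 4, 7] [21, 16, 17]
[16, 4, 7] [21, 7, 17]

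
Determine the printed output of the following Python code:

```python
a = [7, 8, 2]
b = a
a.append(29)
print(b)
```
[7, 8, 2, 29]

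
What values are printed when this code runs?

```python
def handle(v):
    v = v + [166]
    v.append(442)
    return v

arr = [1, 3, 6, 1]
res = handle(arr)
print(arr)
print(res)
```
[1, 3, 6, 1]
[1, 3, 6, 1, 166, 442]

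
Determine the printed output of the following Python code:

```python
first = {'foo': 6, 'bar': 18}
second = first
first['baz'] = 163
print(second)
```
{'foo': 6, 'bar': 18, 'baz': 163}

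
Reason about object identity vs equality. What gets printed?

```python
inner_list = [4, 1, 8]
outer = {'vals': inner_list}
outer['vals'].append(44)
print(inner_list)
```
[4, 1, 8, 44]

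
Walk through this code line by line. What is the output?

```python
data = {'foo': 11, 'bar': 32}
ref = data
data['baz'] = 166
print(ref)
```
{'foo': 11, 'bar': 32, 'baz': 166}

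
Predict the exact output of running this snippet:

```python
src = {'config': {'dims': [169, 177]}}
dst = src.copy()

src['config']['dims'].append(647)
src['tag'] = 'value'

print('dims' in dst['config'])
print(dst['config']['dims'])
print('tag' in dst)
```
True
[169, 177, 647]
False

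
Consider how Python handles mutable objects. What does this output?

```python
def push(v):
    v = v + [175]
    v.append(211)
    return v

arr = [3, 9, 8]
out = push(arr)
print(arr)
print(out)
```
[3, 9, 8]
[3, 9, 8, 175, 211]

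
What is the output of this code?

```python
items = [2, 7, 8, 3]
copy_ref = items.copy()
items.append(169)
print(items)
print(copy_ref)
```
[2, 7, 8, 3, 169]
[2, 7, 8, 3]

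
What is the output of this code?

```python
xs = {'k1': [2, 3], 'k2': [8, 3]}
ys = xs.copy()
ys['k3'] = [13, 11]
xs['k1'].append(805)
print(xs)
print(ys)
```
{'k1': [2, 3, 805], 'k2': [8, 3]}
{'k1': [2, 3, 805], 'k2': [8, 3], 'k3': [13, 11]}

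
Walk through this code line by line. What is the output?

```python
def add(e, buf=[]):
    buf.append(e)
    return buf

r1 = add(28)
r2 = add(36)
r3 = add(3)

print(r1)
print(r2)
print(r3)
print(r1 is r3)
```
[28, 36, 3]
[28, 36, 3]
[28, 36, 3]
True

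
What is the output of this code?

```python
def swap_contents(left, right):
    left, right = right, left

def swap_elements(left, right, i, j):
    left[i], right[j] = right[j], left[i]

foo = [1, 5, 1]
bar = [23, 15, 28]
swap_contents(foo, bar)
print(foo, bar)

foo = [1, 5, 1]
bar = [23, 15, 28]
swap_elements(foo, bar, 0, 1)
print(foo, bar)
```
[1, 5, 1] [23, 15, 28]
[15, 5, 1] [23, 1, 28]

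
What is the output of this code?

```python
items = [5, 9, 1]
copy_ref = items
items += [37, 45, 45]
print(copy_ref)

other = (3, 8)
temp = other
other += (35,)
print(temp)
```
[5, 9, 1, 37, 45, 45]
(3, 8)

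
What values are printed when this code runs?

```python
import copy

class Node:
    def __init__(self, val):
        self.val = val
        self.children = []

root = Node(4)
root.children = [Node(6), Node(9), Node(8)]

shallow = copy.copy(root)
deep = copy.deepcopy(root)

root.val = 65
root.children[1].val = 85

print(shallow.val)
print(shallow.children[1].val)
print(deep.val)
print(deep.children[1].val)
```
4
85
4
9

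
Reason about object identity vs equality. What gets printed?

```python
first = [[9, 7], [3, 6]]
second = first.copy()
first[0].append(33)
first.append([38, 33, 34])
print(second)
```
[[9, 7, 33], [3, 6]]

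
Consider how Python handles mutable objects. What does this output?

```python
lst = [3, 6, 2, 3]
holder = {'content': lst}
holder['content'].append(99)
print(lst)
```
[3, 6, 2, 3, 99]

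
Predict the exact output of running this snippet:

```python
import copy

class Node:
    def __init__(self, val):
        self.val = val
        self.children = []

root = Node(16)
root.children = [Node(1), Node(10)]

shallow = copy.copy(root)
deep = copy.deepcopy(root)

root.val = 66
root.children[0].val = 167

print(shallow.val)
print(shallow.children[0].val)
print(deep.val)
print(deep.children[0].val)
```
16
167
16
1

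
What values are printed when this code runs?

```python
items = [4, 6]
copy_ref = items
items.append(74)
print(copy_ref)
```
[4, 6, 74]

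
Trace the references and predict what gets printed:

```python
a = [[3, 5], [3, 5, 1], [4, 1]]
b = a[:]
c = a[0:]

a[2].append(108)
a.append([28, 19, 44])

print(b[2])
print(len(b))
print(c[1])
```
[4, 1, 108]
3
[3, 5, 1]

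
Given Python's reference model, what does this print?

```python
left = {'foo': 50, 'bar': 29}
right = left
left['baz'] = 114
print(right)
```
{'foo': 50, 'bar': 29, 'baz': 114}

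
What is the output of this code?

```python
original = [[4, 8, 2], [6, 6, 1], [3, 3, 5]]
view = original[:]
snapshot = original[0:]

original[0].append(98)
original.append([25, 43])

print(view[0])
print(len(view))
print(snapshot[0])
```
[4, 8, 2, 98]
3
[4, 8, 2, 98]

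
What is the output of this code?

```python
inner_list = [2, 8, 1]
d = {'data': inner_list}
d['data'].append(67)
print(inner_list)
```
[2, 8, 1, 67]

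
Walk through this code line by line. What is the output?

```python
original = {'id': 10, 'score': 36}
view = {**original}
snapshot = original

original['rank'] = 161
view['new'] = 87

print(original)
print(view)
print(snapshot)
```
{'id': 10, 'score': 36, 'rank': 161}
{'id': 10, 'score': 36, 'new': 87}
{'id': 10, 'score': 36, 'rank': 161}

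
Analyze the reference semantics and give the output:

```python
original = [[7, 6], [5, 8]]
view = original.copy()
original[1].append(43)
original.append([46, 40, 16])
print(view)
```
[[7, 6], [5, 8, 43]]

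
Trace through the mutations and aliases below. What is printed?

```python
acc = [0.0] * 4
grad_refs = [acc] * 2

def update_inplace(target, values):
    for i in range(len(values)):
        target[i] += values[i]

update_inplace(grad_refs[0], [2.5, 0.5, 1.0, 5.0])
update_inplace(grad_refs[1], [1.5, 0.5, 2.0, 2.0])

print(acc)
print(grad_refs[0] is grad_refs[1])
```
[4.0, 1.0, 3.0, 7.0]
True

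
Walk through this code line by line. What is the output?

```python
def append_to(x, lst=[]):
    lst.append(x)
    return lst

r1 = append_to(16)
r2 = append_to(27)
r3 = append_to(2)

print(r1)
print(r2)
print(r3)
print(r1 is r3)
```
[16, 27, 2]
[16, 27, 2]
[16, 27, 2]
True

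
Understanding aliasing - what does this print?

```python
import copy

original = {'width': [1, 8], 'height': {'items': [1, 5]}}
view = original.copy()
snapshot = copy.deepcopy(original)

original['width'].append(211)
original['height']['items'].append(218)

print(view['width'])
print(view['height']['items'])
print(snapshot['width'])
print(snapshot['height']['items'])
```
[1, 8, 211]
[1, 5, 218]
[1, 8]
[1, 5]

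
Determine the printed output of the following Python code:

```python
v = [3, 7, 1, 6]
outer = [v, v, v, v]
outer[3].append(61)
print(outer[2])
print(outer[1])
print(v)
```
[3, 7, 1, 6, 61]
[3, 7, 1, 6, 61]
[3, 7, 1, 6, 61]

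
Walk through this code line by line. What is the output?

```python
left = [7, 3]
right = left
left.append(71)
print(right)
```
[7, 3, 71]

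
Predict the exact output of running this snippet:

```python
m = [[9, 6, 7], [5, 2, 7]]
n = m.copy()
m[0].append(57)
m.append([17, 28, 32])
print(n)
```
[[9, 6, 7, 57], [5, 2, 7]]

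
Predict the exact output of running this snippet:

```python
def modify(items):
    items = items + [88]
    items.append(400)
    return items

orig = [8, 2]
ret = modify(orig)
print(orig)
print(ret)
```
[8, 2]
[8, 2, 88, 400]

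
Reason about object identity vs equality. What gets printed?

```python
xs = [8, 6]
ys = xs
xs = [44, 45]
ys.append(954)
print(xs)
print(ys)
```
[44, 45]
[8, 6, 954]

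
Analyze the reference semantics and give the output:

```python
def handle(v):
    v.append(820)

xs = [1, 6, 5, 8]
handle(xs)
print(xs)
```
[1, 6, 5, 8, 820]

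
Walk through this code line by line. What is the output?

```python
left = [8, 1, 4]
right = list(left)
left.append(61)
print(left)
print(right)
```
[8, 1, 4, 61]
[8, 1, 4]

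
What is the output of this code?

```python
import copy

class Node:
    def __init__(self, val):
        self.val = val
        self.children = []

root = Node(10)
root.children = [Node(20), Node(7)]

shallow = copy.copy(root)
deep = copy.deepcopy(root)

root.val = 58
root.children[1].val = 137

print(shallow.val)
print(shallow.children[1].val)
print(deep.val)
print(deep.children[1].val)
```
10
137
10
7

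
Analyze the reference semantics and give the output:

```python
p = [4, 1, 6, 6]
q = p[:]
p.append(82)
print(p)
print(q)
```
[4, 1, 6, 6, 82]
[4, 1, 6, 6]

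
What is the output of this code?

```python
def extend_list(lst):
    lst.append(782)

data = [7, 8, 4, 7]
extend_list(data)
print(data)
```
[7, 8, 4, 7, 782]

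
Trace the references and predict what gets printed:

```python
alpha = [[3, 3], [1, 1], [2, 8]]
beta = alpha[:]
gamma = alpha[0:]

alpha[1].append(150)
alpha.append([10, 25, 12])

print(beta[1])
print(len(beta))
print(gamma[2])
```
[1, 1, 150]
3
[2, 8]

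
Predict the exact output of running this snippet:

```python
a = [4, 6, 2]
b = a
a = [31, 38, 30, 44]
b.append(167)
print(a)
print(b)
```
[31, 38, 30, 44]
[4, 6, 2, 167]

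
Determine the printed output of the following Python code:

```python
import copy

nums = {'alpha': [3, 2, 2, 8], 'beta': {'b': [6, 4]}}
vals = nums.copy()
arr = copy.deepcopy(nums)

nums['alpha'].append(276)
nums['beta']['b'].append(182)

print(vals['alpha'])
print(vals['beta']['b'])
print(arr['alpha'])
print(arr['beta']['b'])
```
[3, 2, 2, 8, 276]
[6, 4, 182]
[3, 2, 2, 8]
[6, 4]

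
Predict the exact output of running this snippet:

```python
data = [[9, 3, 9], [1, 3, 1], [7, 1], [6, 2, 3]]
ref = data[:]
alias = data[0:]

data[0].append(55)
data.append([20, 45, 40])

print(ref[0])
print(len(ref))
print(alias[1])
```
[9, 3, 9, 55]
4
[1, 3, 1]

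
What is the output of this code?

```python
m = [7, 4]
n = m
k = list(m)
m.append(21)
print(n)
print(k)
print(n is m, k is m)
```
[7, 4, 21]
[7, 4]
True False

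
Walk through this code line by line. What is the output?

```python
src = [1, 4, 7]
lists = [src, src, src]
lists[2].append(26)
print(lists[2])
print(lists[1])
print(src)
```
[1, 4, 7, 26]
[1, 4, 7, 26]
[1, 4, 7, 26]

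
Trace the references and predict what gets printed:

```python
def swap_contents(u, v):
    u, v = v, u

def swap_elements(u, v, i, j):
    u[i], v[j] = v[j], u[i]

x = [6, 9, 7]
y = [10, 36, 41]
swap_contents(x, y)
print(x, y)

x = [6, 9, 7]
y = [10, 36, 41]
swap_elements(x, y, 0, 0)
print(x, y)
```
[6, 9, 7] [10, 36, 41]
[10, 9, 7] [6, 36, 41]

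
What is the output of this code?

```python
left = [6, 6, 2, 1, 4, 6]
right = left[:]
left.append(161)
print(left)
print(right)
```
[6, 6, 2, 1, 4, 6, 161]
[6, 6, 2, 1, 4, 6]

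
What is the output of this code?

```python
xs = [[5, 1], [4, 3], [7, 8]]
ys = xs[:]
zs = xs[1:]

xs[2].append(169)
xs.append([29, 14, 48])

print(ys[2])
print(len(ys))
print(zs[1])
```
[7, 8, 169]
3
[7, 8, 169]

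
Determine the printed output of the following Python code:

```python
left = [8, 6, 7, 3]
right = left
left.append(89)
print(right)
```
[8, 6, 7, 3, 89]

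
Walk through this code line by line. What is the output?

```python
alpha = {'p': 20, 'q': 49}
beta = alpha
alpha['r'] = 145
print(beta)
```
{'p': 20, 'q': 49, 'r': 145}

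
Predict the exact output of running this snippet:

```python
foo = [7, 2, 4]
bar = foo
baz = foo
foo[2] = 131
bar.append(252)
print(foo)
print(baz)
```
[7, 2, 131, 252]
[7, 2, 131, 252]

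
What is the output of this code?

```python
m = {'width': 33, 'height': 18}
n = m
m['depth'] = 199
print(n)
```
{'width': 33, 'height': 18, 'depth': 199}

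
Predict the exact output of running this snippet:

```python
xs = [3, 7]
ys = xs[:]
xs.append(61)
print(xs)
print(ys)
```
[3, 7, 61]
[3, 7]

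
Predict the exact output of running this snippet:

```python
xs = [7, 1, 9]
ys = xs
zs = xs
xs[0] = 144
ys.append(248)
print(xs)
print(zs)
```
[144, 1, 9, 248]
[144, 1, 9, 248]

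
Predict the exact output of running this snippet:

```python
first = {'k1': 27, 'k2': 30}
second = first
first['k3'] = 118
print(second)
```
{'k1': 27, 'k2': 30, 'k3': 118}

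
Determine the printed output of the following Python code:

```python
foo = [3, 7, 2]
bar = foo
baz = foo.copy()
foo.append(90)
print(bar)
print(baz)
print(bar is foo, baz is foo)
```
[3, 7, 2, 90]
[3, 7, 2]
True False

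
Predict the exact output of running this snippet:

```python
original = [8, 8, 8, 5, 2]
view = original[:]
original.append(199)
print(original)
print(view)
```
[8, 8, 8, 5, 2, 199]
[8, 8, 8, 5, 2]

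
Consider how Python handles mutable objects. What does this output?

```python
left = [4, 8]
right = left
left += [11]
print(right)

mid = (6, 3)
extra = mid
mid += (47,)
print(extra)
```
[4, 8, 11]
(6, 3)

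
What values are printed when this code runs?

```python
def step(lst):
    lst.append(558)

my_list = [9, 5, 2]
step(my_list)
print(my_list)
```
[9, 5, 2, 558]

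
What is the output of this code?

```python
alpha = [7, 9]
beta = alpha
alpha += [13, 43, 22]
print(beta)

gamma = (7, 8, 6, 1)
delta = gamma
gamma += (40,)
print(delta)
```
[7, 9, 13, 43, 22]
(7, 8, 6, 1)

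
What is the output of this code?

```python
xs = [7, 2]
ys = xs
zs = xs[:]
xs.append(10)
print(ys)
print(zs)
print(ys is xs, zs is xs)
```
[7, 2, 10]
[7, 2]
True False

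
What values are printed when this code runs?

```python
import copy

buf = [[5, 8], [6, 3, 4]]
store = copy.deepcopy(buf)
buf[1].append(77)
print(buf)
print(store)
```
[[5, 8], [6, 3, 4, 77]]
[[5, 8], [6, 3, 4]]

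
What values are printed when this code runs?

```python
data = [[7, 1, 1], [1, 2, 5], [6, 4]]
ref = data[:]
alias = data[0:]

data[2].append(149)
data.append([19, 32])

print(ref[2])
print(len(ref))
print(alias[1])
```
[6, 4, 149]
3
[1, 2, 5]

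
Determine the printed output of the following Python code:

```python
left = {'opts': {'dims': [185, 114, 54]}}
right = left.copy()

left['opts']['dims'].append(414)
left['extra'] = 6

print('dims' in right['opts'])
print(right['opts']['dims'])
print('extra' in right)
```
True
[185, 114, 54, 414]
False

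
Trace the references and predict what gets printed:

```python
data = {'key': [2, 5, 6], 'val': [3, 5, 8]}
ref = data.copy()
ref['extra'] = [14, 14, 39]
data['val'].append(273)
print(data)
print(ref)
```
{'key': [2, 5, 6], 'val': [3, 5, 8, 273]}
{'key': [2, 5, 6], 'val': [3, 5, 8, 273], 'extra': [14, 14, 39]}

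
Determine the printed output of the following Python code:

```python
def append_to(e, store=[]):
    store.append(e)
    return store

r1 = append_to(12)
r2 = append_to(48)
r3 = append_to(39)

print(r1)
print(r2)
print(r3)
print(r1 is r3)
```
[12, 48, 39]
[12, 48, 39]
[12, 48, 39]
True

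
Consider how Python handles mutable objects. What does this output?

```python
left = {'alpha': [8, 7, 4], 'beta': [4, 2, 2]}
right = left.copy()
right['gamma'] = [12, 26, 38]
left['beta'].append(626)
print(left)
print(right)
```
{'alpha': [8, 7, 4], 'beta': [4, 2, 2, 626]}
{'alpha': [8, 7, 4], 'beta': [4, 2, 2, 626], 'gamma': [12, 26, 38]}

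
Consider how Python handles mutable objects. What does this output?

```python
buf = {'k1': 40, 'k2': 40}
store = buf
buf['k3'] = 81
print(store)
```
{'k1': 40, 'k2': 40, 'k3': 81}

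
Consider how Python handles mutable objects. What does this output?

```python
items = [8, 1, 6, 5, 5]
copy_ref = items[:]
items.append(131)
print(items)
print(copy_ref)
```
[8, 1, 6, 5, 5, 131]
[8, 1, 6, 5, 5]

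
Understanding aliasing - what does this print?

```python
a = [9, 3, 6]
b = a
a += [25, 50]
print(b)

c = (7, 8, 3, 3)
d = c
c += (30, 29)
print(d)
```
[9, 3, 6, 25, 50]
(7, 8, 3, 3)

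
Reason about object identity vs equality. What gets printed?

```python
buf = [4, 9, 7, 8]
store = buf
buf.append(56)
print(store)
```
[4, 9, 7, 8, 56]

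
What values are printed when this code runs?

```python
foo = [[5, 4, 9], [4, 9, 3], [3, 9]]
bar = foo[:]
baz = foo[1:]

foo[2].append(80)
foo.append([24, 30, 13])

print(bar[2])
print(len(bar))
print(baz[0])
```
[3, 9, 80]
3
[4, 9, 3]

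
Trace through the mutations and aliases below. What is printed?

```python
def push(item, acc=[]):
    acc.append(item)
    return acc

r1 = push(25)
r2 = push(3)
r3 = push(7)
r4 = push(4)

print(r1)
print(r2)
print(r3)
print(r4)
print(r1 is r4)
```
[25, 3, 7, 4]
[25, 3, 7, 4]
[25, 3, 7, 4]
[25, 3, 7, 4]
True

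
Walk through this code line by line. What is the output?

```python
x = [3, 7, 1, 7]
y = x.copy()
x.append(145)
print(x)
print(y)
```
[3, 7, 1, 7, 145]
[3, 7, 1, 7]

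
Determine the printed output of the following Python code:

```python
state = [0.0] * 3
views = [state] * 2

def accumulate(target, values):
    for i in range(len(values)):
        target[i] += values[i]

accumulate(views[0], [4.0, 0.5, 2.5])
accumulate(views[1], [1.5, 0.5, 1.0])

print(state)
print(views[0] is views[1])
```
[5.5, 1.0, 3.5]
True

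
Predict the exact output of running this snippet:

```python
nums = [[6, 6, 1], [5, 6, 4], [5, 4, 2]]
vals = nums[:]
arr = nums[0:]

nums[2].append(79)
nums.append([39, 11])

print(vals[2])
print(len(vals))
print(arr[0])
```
[5, 4, 2, 79]
3
[6, 6, 1]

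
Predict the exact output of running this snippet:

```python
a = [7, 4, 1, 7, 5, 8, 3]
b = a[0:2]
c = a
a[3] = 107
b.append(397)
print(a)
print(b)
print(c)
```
[7, 4, 1, 107, 5, 8, 3]
[7, 4, 397]
[7, 4, 1, 107, 5, 8, 3]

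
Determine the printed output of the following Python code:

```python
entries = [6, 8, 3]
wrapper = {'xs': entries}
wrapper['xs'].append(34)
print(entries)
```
[6, 8, 3, 34]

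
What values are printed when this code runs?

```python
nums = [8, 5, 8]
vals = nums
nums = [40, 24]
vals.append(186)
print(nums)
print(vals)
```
[40, 24]
[8, 5, 8, 186]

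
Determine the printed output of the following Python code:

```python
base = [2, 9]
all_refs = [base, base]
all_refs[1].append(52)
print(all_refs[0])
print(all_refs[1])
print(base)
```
[2, 9, 52]
[2, 9, 52]
[2, 9, 52]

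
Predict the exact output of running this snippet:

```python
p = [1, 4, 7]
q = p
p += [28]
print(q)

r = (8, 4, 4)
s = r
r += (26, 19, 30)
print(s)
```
[1, 4, 7, 28]
(8, 4, 4)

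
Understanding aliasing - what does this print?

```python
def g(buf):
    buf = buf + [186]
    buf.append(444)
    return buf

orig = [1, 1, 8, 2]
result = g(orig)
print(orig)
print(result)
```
[1, 1, 8, 2]
[1, 1, 8, 2, 186, 444]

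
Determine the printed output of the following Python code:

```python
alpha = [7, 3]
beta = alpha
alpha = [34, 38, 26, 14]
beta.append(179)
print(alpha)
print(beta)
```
[34, 38, 26, 14]
[7, 3, 179]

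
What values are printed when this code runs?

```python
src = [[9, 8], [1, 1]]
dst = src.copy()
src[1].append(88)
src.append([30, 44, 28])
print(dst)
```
[[9, 8], [1, 1, 88]]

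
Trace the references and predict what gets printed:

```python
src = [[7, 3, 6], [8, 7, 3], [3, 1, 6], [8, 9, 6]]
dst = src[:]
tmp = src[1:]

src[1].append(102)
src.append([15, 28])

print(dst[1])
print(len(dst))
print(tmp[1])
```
[8, 7, 3, 102]
4
[3, 1, 6]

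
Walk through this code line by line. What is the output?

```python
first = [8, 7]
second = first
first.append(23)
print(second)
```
[8, 7, 23]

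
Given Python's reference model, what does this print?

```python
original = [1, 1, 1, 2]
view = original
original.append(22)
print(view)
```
[1, 1, 1, 2, 22]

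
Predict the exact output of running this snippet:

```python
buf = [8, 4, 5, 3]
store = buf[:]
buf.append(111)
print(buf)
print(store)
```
[8, 4, 5, 3, 111]
[8, 4, 5, 3]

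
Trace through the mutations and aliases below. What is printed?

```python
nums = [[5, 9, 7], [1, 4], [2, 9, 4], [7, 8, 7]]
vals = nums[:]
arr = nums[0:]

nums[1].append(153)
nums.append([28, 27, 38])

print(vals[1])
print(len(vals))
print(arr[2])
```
[1, 4, 153]
4
[2, 9, 4]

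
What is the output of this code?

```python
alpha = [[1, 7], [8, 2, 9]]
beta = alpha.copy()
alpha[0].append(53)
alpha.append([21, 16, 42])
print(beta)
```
[[1, 7, 53], [8, 2, 9]]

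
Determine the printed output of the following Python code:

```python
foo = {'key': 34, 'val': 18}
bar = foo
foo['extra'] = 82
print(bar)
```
{'key': 34, 'val': 18, 'extra': 82}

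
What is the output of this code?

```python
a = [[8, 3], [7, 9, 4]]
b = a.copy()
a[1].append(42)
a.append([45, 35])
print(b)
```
[[8, 3], [7, 9, 4, 42]]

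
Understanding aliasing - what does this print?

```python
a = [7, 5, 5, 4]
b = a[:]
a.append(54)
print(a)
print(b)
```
[7, 5, 5, 4, 54]
[7, 5, 5, 4]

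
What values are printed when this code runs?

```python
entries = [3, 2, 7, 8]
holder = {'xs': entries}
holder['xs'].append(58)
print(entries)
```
[3, 2, 7, 8, 58]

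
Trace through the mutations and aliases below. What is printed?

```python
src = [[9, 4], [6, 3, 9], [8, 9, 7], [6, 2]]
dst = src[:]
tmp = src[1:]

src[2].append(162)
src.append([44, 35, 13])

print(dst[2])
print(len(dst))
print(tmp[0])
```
[8, 9, 7, 162]
4
[6, 3, 9]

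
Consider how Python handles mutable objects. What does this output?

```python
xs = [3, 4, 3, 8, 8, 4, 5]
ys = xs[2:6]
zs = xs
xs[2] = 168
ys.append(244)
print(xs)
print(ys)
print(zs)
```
[3, 4, 168, 8, 8, 4, 5]
[3, 8, 8, 4, 244]
[3, 4, 168, 8, 8, 4, 5]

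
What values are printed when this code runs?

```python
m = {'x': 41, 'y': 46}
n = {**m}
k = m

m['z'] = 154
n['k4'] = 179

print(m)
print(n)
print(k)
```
{'x': 41, 'y': 46, 'z': 154}
{'x': 41, 'y': 46, 'k4': 179}
{'x': 41, 'y': 46, 'z': 154}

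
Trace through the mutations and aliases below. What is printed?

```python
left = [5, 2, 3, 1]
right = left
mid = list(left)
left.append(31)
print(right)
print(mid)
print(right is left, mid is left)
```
[5, 2, 3, 1, 31]
[5, 2, 3, 1]
True False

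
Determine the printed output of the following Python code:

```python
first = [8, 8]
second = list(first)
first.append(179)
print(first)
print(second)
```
[8, 8, 179]
[8, 8]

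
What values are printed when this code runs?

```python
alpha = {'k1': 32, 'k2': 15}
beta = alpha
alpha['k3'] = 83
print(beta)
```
{'k1': 32, 'k2': 15, 'k3': 83}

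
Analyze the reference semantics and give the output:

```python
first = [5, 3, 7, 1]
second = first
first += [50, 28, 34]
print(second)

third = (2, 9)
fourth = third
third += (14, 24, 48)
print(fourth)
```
[5, 3, 7, 1, 50, 28, 34]
(2, 9)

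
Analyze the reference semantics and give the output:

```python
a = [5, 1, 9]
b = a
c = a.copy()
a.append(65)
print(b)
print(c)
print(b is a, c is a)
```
[5, 1, 9, 65]
[5, 1, 9]
True False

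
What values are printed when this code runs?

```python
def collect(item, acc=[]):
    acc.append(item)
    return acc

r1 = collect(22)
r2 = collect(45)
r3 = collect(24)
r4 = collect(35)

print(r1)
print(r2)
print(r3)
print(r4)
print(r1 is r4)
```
[22, 45, 24, 35]
[22, 45, 24, 35]
[22, 45, 24, 35]
[22, 45, 24, 35]
True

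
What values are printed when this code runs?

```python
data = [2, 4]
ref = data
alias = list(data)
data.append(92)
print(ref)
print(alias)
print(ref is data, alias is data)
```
[2, 4, 92]
[2, 4]
True False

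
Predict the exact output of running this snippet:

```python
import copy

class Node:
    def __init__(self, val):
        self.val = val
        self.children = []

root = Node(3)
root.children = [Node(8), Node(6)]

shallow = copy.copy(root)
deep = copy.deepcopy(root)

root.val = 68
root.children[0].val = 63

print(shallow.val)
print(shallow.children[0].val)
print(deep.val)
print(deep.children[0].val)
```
3
63
3
8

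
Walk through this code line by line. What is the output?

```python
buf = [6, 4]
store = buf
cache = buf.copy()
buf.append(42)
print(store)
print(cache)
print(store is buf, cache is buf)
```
[6, 4, 42]
[6, 4]
True False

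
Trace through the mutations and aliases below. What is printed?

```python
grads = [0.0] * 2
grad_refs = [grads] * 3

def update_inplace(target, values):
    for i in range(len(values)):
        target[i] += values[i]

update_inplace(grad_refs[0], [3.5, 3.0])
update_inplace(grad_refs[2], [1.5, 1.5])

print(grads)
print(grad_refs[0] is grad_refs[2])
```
[5.0, 4.5]
True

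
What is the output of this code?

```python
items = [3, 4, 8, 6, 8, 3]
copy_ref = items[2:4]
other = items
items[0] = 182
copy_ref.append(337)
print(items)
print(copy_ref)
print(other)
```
[182, 4, 8, 6, 8, 3]
[8, 6, 337]
[182, 4, 8, 6, 8, 3]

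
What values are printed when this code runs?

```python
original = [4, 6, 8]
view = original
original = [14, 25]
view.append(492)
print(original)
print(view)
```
[14, 25]
[4, 6, 8, 492]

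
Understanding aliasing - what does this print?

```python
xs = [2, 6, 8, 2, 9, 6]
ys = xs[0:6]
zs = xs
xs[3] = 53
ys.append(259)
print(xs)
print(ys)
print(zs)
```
[2, 6, 8, 53, 9, 6]
[2, 6, 8, 2, 9, 6, 259]
[2, 6, 8, 53, 9, 6]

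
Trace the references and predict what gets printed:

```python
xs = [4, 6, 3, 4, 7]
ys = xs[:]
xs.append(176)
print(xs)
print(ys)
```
[4, 6, 3, 4, 7, 176]
[4, 6, 3, 4, 7]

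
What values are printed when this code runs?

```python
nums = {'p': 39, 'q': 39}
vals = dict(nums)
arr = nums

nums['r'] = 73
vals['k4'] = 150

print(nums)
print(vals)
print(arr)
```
{'p': 39, 'q': 39, 'r': 73}
{'p': 39, 'q': 39, 'k4': 150}
{'p': 39, 'q': 39, 'r': 73}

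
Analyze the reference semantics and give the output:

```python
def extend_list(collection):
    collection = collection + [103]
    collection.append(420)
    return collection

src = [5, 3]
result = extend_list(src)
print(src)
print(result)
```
[5, 3]
[5, 3, 103, 420]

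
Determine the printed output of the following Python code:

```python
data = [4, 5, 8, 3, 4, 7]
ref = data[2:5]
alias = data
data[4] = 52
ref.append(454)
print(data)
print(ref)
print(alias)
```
[4, 5, 8, 3, 52, 7]
[8, 3, 4, 454]
[4, 5, 8, 3, 52, 7]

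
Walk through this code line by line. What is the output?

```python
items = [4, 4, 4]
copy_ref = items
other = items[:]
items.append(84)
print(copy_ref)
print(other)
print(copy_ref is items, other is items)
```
[4, 4, 4, 84]
[4, 4, 4]
True False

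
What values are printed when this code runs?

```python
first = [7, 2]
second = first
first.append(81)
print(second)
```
[7, 2, 81]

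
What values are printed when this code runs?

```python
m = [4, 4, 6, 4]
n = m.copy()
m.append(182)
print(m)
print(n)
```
[4, 4, 6, 4, 182]
[4, 4, 6, 4]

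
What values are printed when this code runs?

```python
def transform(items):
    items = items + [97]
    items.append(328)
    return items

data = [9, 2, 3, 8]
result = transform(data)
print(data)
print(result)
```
[9, 2, 3, 8]
[9, 2, 3, 8, 97, 328]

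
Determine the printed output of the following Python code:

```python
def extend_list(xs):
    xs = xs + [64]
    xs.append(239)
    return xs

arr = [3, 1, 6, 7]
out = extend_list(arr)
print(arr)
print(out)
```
[3, 1, 6, 7]
[3, 1, 6, 7, 64, 239]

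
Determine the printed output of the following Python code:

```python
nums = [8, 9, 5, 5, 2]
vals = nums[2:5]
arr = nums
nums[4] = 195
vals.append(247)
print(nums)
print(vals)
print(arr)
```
[8, 9, 5, 5, 195]
[5, 5, 2, 247]
[8, 9, 5, 5, 195]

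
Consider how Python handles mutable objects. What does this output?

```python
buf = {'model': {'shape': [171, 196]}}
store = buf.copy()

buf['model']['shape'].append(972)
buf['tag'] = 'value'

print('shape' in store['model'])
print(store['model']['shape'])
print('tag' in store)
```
True
[171, 196, 972]
False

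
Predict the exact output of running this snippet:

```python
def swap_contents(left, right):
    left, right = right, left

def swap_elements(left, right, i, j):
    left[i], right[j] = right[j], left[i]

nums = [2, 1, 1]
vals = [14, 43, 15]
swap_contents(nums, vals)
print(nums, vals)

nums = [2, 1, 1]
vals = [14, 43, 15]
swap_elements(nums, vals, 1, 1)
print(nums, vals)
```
[2, 1, 1] [14, 43, 15]
[2, 43, 1] [14, 1, 15]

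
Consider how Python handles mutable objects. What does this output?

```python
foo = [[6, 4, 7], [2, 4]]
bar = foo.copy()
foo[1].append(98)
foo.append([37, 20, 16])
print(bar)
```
[[6, 4, 7], [2, 4, 98]]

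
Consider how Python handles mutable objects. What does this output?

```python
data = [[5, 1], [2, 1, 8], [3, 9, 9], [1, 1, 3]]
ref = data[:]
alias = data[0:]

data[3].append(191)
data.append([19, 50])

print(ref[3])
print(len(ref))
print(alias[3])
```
[1, 1, 3, 191]
4
[1, 1, 3, 191]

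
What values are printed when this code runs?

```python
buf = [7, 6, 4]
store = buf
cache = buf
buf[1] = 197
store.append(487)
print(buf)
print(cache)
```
[7, 197, 4, 487]
[7, 197, 4, 487]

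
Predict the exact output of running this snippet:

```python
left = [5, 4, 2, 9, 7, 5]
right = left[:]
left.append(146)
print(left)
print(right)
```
[5, 4, 2, 9, 7, 5, 146]
[5, 4, 2, 9, 7, 5]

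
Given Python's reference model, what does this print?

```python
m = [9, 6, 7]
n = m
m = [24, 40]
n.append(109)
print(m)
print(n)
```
[24, 40]
[9, 6, 7, 109]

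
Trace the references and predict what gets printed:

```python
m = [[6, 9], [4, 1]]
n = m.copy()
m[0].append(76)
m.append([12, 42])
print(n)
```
[[6, 9, 76], [4, 1]]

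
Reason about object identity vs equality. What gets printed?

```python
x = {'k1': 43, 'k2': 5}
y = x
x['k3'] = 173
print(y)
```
{'k1': 43, 'k2': 5, 'k3': 173}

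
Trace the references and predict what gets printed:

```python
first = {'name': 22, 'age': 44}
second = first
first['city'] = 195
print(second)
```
{'name': 22, 'age': 44, 'city': 195}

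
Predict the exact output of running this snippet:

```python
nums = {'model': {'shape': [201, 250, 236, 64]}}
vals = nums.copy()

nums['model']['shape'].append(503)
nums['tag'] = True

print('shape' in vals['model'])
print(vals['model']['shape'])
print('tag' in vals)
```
True
[201, 250, 236, 64, 503]
False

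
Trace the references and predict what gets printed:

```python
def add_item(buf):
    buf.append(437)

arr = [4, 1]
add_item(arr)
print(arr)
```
[4, 1, 437]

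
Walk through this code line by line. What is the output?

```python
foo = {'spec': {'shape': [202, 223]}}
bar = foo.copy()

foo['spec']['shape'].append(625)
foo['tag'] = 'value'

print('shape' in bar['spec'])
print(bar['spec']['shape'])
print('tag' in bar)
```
True
[202, 223, 625]
False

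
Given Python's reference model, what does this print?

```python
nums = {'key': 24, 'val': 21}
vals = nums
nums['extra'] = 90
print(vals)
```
{'key': 24, 'val': 21, 'extra': 90}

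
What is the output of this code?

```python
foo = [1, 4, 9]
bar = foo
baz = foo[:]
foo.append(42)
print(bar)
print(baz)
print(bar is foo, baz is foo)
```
[1, 4, 9, 42]
[1, 4, 9]
True False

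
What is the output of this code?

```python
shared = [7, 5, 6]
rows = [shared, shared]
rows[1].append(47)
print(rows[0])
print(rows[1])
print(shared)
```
[7, 5, 6, 47]
[7, 5, 6, 47]
[7, 5, 6, 47]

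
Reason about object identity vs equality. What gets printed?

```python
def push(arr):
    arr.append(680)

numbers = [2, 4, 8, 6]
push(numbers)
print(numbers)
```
[2, 4, 8, 6, 680]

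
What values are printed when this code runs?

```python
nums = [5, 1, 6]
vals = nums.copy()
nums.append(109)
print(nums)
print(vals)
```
[5, 1, 6, 109]
[5, 1, 6]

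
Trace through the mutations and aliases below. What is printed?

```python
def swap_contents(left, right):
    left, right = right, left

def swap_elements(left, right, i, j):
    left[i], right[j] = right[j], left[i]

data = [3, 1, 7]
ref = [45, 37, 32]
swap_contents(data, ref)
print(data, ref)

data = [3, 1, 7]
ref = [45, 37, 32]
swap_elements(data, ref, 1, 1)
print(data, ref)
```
[3, 1, 7] [45, 37, 32]
[3, 37, 7] [45, 1, 32]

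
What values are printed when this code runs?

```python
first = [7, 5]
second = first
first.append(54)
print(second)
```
[7, 5, 54]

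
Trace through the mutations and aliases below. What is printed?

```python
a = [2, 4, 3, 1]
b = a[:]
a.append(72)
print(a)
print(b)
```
[2, 4, 3, 1, 72]
[2, 4, 3, 1]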